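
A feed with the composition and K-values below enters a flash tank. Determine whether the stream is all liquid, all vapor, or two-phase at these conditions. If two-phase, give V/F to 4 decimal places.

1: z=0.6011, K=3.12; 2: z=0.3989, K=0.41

ΣzᵢKᵢ = 2.0390; Σzᵢ/Kᵢ = 1.1656.
Both exceed 1, so a two-phase solution exists.
Rachford–Rice: g(ψ) = Σ zᵢ(Kᵢ−1)/(1+ψ(Kᵢ−1)) = 0.
Binary case is linear: z₁(K₁−1)(1+ψ(K₂−1)) + z₂(K₂−1)(1+ψ(K₁−1)) = 0
⇒ ψ = [z₁(K₁−1)+z₂(K₂−1)] / [−(K₁−1)(K₂−1)] = 1.03898/1.25080 = 0.8307

two-phase, V/F = 0.8307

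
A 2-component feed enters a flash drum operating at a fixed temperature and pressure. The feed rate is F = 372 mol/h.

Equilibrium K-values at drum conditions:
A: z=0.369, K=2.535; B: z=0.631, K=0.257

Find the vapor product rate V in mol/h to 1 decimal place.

V = 31.8 mol/h

Rachford–Rice: g(ψ) = Σ zᵢ(Kᵢ−1)/(1+ψ(Kᵢ−1)) = 0.
Check two-phase: ΣzᵢKᵢ = 1.098 > 1 and Σzᵢ/Kᵢ = 2.601 > 1, so g(0) = 0.098 > 0 and g(1) = -1.601 < 0.
Binary case is linear: z₁(K₁−1)(1+ψ(K₂−1)) + z₂(K₂−1)(1+ψ(K₁−1)) = 0
⇒ ψ = [z₁(K₁−1)+z₂(K₂−1)] / [−(K₁−1)(K₂−1)] = 0.0976/1.1405 = 0.086
Then V = ψ·F = 0.0856·372 = 31.8 mol/h and L = F − V = 340.2 mol/h.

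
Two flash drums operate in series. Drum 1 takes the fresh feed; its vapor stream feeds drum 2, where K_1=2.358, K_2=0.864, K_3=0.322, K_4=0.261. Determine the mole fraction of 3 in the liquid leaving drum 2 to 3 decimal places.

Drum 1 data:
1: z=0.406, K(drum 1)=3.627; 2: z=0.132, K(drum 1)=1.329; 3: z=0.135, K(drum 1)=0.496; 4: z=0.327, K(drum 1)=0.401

x_3 (drum 2) = 0.164

Drum 1:
Rachford–Rice: g(ψ₁) = Σ zᵢ(Kᵢ−1)/(1+ψ₁(Kᵢ−1)) = 0.
Feasibility: ΣzᵢKᵢ = 1.846, Σzᵢ/Kᵢ = 1.299 — both > 1, two phases present.
Newton–Raphson from ψ₁ = 0.5:
  ψ₁ = 0.500: g = 0.1277, g' = -0.834 → ψ₁ = 0.653
  ψ₁ = 0.653: g = 0.0053, g' = -0.782 → ψ₁ = 0.660
Converged at ψ₁ = 0.660.
Drum-1 compositions:
  1: x = 0.149, y = 0.539
  2: x = 0.108, y = 0.144
  3: x = 0.202, y = 0.100
  4: x = 0.541, y = 0.217
Drum-2 feed = drum-1 vapor: z₂ = (0.5387, 0.1441, 0.1003, 0.2168).
Drum 2:
Let ψ₂ = V/F and solve Σ zᵢ(Kᵢ−1)/(1+ψ₂(Kᵢ−1)) = 0.
Feasibility: ΣzᵢKᵢ = 1.484, Σzᵢ/Kᵢ = 1.538 — both > 1, two phases present.
Iterate (Newton) starting at ψ₂ = 0.5:
  ψ₂ = 0.500: g = 0.0576, g' = -0.759 → ψ₂ = 0.576
  ψ₂ = 0.576: g = -0.0013, g' = -0.799 → ψ₂ = 0.574
Converged at ψ₂ = 0.574.
  1: x = 0.303, y = 0.714
  2: x = 0.156, y = 0.135
  3: x = 0.164, y = 0.053
  4: x = 0.377, y = 0.098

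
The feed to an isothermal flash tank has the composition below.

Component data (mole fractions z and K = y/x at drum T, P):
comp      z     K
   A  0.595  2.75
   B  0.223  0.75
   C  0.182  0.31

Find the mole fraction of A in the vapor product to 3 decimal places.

Iterate (Newton) starting at ψ = 0.52:
  ψ = 0.520: g = 0.2852, g' = -0.729 → ψ = 0.911
  ψ = 0.911: g = -0.0093, g' = -0.923 → ψ = 0.901
Converged at ψ = 0.901.
Compositions from xᵢ = zᵢ/(1+ψ(Kᵢ−1)), yᵢ = Kᵢxᵢ:
  A: x = 0.231, y = 0.635
  B: x = 0.288, y = 0.216
  C: x = 0.481, y = 0.149

y_A = 0.635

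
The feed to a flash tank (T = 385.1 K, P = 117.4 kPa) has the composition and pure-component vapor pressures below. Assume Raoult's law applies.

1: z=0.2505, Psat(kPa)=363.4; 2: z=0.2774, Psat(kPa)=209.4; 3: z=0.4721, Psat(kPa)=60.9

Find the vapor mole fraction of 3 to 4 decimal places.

Raoult's law: Kᵢ = Pᵢˢᵃᵗ/P = Pᵢˢᵃᵗ/117.4.
  K_1 = 363.4/117.4 = 3.095400, K_2 = 209.4/117.4 = 1.783646, K_3 = 60.9/117.4 = 0.518739
Newton–Raphson from ψ = 0.5:
  ψ = 0.5000: g = 0.11332, g' = -0.5399 → ψ = 0.7099
  ψ = 0.7099: g = 0.00558, g' = -0.5004 → ψ = 0.7211
Converged at ψ = 0.7211.
Compositions from xᵢ = zᵢ/(1+ψ(Kᵢ−1)), yᵢ = Kᵢxᵢ:
  1: x = 0.0998, y = 0.3088
  2: x = 0.1772, y = 0.3161
  3: x = 0.7230, y = 0.3750

y_3 = 0.3750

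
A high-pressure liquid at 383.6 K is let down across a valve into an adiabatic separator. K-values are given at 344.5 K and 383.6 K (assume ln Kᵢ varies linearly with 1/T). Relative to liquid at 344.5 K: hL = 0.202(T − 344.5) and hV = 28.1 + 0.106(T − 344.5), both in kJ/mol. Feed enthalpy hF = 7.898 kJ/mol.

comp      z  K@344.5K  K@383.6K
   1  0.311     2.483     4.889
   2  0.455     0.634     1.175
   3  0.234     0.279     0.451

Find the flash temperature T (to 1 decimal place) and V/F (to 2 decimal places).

T = 348.2 K, V/F = 0.26

Adiabatic flash: solve Rachford–Rice at each trial T, then check hF = ψ·hV(T) + (1−ψ)·hL(T).
  T = 344.5 K: K = (2.483, 0.634, 0.279), RR gives ψ = 0.168, H_out = 4.713 kJ/mol
  T = 383.6 K: K = (4.889, 1.175, 0.451), RR gives ψ = 1.000, H_out = 32.245 kJ/mol
  T = 364.1 K: K = (3.551, 0.878, 0.360), RR gives ψ = 0.618, H_out = 20.161 kJ/mol
  T = 354.3 K: K = (2.984, 0.750, 0.318), RR gives ψ = 0.397, H_out = 12.750 kJ/mol
  T = 349.4 K: K = (2.726, 0.690, 0.298), RR gives ψ = 0.285, H_out = 8.855 kJ/mol
  T = 346.9 K: K = (2.600, 0.661, 0.288), RR gives ψ = 0.226, H_out = 6.782 kJ/mol
  T = 348.1 K: K = (2.660, 0.675, 0.293), RR gives ψ = 0.254, H_out = 7.786 kJ/mol
Linear interpolation between T = 348.1 (H_out = 7.786) and T = 349.4 (H_out = 8.855) on hF = 7.898 gives T ≈ 348.2 K, at which ψ = 0.26.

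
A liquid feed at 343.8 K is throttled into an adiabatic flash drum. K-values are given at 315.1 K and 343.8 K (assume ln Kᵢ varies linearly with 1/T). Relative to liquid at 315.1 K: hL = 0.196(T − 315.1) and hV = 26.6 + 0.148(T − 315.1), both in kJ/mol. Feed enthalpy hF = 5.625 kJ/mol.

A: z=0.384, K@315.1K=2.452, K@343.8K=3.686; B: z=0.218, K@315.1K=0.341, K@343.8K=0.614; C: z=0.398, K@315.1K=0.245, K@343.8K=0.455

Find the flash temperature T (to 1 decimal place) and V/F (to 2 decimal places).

T = 319.7 K, V/F = 0.18

Adiabatic flash: solve Rachford–Rice at each trial T, then check hF = ψ·hV(T) + (1−ψ)·hL(T).
  T = 315.1 K: K = (2.452, 0.341, 0.245), RR gives ψ = 0.108, H_out = 2.877 kJ/mol
  T = 343.8 K: K = (3.686, 0.614, 0.455), RR gives ψ = 0.550, H_out = 19.489 kJ/mol
  T = 329.5 K: K = (3.035, 0.464, 0.339), RR gives ψ = 0.318, H_out = 11.071 kJ/mol
  T = 322.3 K: K = (2.735, 0.399, 0.289), RR gives ψ = 0.216, H_out = 7.076 kJ/mol
  T = 318.7 K: K = (2.591, 0.369, 0.266), RR gives ψ = 0.163, H_out = 5.020 kJ/mol
  T = 320.5 K: K = (2.662, 0.384, 0.278), RR gives ψ = 0.190, H_out = 6.057 kJ/mol
  T = 319.6 K: K = (2.627, 0.377, 0.272), RR gives ψ = 0.177, H_out = 5.541 kJ/mol
Linear interpolation between T = 319.6 (H_out = 5.541) and T = 320.5 (H_out = 6.057) on hF = 5.625 gives T ≈ 319.7 K, at which ψ = 0.18.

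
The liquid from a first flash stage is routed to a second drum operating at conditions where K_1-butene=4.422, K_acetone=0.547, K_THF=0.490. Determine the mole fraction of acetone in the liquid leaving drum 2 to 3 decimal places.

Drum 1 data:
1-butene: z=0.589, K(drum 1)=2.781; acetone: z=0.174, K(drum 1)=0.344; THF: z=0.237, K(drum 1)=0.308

x_acetone (drum 2) = 0.357

Drum 1:
Rachford–Rice: g(ψ₁) = Σ zᵢ(Kᵢ−1)/(1+ψ₁(Kᵢ−1)) = 0.
Feasibility: ΣzᵢKᵢ = 1.771, Σzᵢ/Kᵢ = 1.487 — both > 1, two phases present.
Newton iteration, ψ₁⁰ = 0.47:
  ψ₁ = 0.470: g = 0.1629, g' = -0.959 → ψ₁ = 0.640
  ψ₁ = 0.640: g = -0.0007, g' = -0.996 → ψ₁ = 0.639
Converged at ψ₁ = 0.639.
Drum-1 compositions:
  1-butene: x = 0.275, y = 0.766
  acetone: x = 0.300, y = 0.103
  THF: x = 0.425, y = 0.131
Drum-2 feed = drum-1 liquid: z₂ = (0.2755, 0.2996, 0.4249).
Drum 2:
Material balance + equilibrium reduce to Σ zᵢ(Kᵢ−1)/(1+ψ₂(Kᵢ−1)) = 0.
Feasibility: ΣzᵢKᵢ = 1.590, Σzᵢ/Kᵢ = 1.477 — both > 1, two phases present.
Newton iteration, ψ₂⁰ = 0.5:
  ψ₂ = 0.500: g = -0.1187, g' = -0.741 → ψ₂ = 0.340
  ψ₂ = 0.340: g = 0.0133, g' = -0.937 → ψ₂ = 0.354
Converged at ψ₂ = 0.354.
  1-butene: x = 0.125, y = 0.551
  acetone: x = 0.357, y = 0.195
  THF: x = 0.519, y = 0.254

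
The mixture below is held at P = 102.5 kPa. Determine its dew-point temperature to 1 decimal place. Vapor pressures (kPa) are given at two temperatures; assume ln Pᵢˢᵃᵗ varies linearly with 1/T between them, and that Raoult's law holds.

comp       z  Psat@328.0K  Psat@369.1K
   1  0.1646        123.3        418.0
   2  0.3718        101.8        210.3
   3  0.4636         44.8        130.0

T = 345.5 K

Dew-point temperature: Σzᵢ·P/Pᵢˢᵃᵗ(T) = 1. Interpolate ln Pᵢˢᵃᵗ = aᵢ + bᵢ/T.
  T = 328.0 K: ΣzᵢP/Pᵢˢᵃᵗ = 1.5719
  T = 369.1 K: ΣzᵢP/Pᵢˢᵃᵗ = 0.5871
  T = 348.6 K: ΣzᵢP/Pᵢˢᵃᵗ = 0.9289
  T = 338.3 K: ΣzᵢP/Pᵢˢᵃᵗ = 1.1977
  T = 343.5 K: ΣzᵢP/Pᵢˢᵃᵗ = 1.0512
  T = 346.1 K: ΣzᵢP/Pᵢˢᵃᵗ = 0.9865
  T = 344.8 K: ΣzᵢP/Pᵢˢᵃᵗ = 1.0182
Interpolating between 344.8 K and 346.1 K gives T ≈ 345.5 K.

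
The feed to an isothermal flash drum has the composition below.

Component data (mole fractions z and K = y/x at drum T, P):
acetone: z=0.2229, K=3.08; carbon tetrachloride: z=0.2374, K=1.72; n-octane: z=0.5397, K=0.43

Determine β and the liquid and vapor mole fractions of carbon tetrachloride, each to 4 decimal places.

β = 0.3807, x_carbon tetrachloride = 0.1863, y_carbon tetrachloride = 0.3205

Material balance + equilibrium reduce to Σ zᵢ(Kᵢ−1)/(1+β(Kᵢ−1)) = 0.
g(0) = ΣzᵢKᵢ − 1 = 0.3269 and g(1) = 1 − Σzᵢ/Kᵢ = -0.4655, so a root lies in (0, 1).
Newton–Raphson from β = 0.42:
  β = 0.4200: g = -0.02576, g' = -0.6504 → β = 0.3804
  β = 0.3804: g = 0.00022, g' = -0.6623 → β = 0.3807
Converged at β = 0.3807.
Compositions from xᵢ = zᵢ/(1+β(Kᵢ−1)), yᵢ = Kᵢxᵢ:
  acetone: x = 0.1244, y = 0.3831
  carbon tetrachloride: x = 0.1863, y = 0.3205
  n-octane: x = 0.6893, y = 0.2964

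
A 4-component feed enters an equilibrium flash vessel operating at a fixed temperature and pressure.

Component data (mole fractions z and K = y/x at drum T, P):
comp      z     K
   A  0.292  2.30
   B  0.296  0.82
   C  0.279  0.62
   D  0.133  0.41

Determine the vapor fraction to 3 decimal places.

ψ = 0.305

Newton–Raphson from ψ = 0.5:
  ψ = 0.500: g = -0.0707, g' = -0.347 → ψ = 0.297
  ψ = 0.297: g = 0.0031, g' = -0.387 → ψ = 0.305
Converged at ψ = 0.305.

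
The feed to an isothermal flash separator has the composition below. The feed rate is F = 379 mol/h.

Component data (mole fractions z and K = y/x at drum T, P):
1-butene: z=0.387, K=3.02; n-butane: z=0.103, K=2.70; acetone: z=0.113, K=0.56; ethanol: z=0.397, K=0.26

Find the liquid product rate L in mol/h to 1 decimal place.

L = 206.2 mol/h

Newton–Raphson from β = 0.5:
  β = 0.500: g = -0.0465, g' = -1.062 → β = 0.456
Converged at β = 0.456.
Then V = β·F = 0.4560·379 = 172.8 mol/h and L = F − V = 206.2 mol/h.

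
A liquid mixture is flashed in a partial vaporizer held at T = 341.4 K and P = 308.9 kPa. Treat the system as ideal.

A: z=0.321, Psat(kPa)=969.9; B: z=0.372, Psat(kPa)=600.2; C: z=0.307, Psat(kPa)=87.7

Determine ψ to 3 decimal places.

Raoult's law: Kᵢ = Pᵢˢᵃᵗ/P = Pᵢˢᵃᵗ/308.9.
  K_A = 969.9/308.9 = 3.13985, K_B = 600.2/308.9 = 1.94302, K_C = 87.7/308.9 = 0.28391
Material balance + equilibrium reduce to Σ zᵢ(Kᵢ−1)/(1+ψ(Kᵢ−1)) = 0.
Feasibility: ΣzᵢKᵢ = 1.818, Σzᵢ/Kᵢ = 1.375 — both > 1, two phases present.
Newton–Raphson from ψ = 0.5:
  ψ = 0.500: g = 0.2278, g' = -0.878 → ψ = 0.759
  ψ = 0.759: g = -0.0159, g' = -1.082 → ψ = 0.745
Converged at ψ = 0.745.

ψ = 0.745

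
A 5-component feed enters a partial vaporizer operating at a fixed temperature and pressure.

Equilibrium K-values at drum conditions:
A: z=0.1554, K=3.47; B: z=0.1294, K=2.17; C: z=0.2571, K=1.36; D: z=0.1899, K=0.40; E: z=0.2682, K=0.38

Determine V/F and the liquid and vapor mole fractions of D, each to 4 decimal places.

V/F = 0.4094, x_D = 0.2517, y_D = 0.1007

Material balance + equilibrium reduce to Σ zᵢ(Kᵢ−1)/(1+V/F(Kᵢ−1)) = 0.
Check two-phase: ΣzᵢKᵢ = 1.3476 > 1 and Σzᵢ/Kᵢ = 1.4740 > 1, so g(0) = 0.3476 > 0 and g(1) = -0.4740 < 0.
Newton iteration, V/F⁰ = 0.5:
  V/F = 0.5000: g = -0.05807, g' = -0.6403 → V/F = 0.4093
  V/F = 0.4093: g = 0.00005, g' = -0.6460 → V/F = 0.4094
Converged at V/F = 0.4094.
Compositions from xᵢ = zᵢ/(1+V/F(Kᵢ−1)), yᵢ = Kᵢxᵢ:
  A: x = 0.0773, y = 0.2681
  B: x = 0.0875, y = 0.1899
  C: x = 0.2241, y = 0.3047
  D: x = 0.2517, y = 0.1007
  E: x = 0.3594, y = 0.1366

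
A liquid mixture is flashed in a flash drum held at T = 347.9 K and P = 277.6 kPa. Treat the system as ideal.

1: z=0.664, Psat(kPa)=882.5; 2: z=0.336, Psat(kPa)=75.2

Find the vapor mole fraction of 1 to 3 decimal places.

y_1 = 0.797

Raoult's law: Kᵢ = Pᵢˢᵃᵗ/P = Pᵢˢᵃᵗ/277.6.
  K_1 = 882.5/277.6 = 3.17903, K_2 = 75.2/277.6 = 0.27089
Binary case is linear: z₁(K₁−1)(1+β(K₂−1)) + z₂(K₂−1)(1+β(K₁−1)) = 0
⇒ β = [z₁(K₁−1)+z₂(K₂−1)] / [−(K₁−1)(K₂−1)] = 1.2019/1.5887 = 0.757
Compositions from xᵢ = zᵢ/(1+β(Kᵢ−1)), yᵢ = Kᵢxᵢ:
  1: x = 0.251, y = 0.797
  2: x = 0.749, y = 0.203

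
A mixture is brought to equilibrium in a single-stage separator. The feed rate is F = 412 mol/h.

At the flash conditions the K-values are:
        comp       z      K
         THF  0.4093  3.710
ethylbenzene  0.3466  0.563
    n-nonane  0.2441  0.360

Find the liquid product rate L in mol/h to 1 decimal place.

Newton–Raphson from ψ = 0.46:
  ψ = 0.4600: g = 0.08275, g' = -0.9001 → ψ = 0.5519
  ψ = 0.5519: g = 0.00328, g' = -0.8366 → ψ = 0.5559
Converged at ψ = 0.5559.
Then V = ψ·F = 0.5559·412 = 229.0 mol/h and L = F − V = 183.0 mol/h.

L = 183.0 mol/h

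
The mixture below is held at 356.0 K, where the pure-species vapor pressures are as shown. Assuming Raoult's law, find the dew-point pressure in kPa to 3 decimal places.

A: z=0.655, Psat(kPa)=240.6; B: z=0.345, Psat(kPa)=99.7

Pdew = 161.741 kPa

At the dew point ψ → 1, so Σzᵢ/Kᵢ = 1 with Kᵢ = Pᵢˢᵃᵗ/P ⇒ 1/P = Σzᵢ/Pᵢˢᵃᵗ.
1/P = 0.655/240.6 + 0.345/99.7 = 0.006183 ⇒ P = 161.741 kPa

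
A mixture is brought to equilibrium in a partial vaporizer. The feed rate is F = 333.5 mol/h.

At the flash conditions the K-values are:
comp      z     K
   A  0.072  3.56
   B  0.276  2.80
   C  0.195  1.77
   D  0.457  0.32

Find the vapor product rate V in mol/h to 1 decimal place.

V = 159.1 mol/h

Let ψ = V/F and solve Σ zᵢ(Kᵢ−1)/(1+ψ(Kᵢ−1)) = 0.
Check two-phase: ΣzᵢKᵢ = 1.521 > 1 and Σzᵢ/Kᵢ = 1.657 > 1, so g(0) = 0.521 > 0 and g(1) = -0.657 < 0.
Newton iteration, ψ⁰ = 0.65:
  ψ = 0.650: g = -0.1587, g' = -0.986 → ψ = 0.489
  ψ = 0.489: g = -0.0105, g' = -0.881 → ψ = 0.477
Converged at ψ = 0.477.
Then V = ψ·F = 0.4772·333.5 = 159.1 mol/h and L = F − V = 174.4 mol/h.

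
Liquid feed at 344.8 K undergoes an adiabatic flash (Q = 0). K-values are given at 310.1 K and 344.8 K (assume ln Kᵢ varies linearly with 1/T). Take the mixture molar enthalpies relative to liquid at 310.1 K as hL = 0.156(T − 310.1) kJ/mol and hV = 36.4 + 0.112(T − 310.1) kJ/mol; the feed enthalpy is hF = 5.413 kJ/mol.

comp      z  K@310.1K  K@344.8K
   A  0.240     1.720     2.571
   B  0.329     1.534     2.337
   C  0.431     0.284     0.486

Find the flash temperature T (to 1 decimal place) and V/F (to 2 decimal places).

T = 311.9 K, V/F = 0.14

Adiabatic flash: solve Rachford–Rice at each trial T, then check hF = ψ·hV(T) + (1−ψ)·hL(T).
  T = 310.1 K: K = (1.720, 1.534, 0.284), RR gives ψ = 0.090, H_out = 3.281 kJ/mol
  T = 344.8 K: K = (2.571, 2.337, 0.486), RR gives ψ = 0.806, H_out = 33.513 kJ/mol
  T = 327.5 K: K = (2.127, 1.916, 0.377), RR gives ψ = 0.483, H_out = 19.927 kJ/mol
  T = 318.8 K: K = (1.918, 1.720, 0.329), RR gives ψ = 0.309, H_out = 12.496 kJ/mol
  T = 314.5 K: K = (1.819, 1.626, 0.306), RR gives ψ = 0.209, H_out = 8.268 kJ/mol
  T = 312.3 K: K = (1.769, 1.580, 0.295), RR gives ψ = 0.152, H_out = 5.877 kJ/mol
Linear interpolation between T = 310.1 (H_out = 3.281) and T = 312.3 (H_out = 5.877) on hF = 5.413 gives T ≈ 311.9 K, at which ψ = 0.14.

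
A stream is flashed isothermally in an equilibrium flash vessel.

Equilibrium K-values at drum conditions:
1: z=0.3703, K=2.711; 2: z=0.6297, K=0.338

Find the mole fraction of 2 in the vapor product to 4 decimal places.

y_2 = 0.2437

Material balance + equilibrium reduce to Σ zᵢ(Kᵢ−1)/(1+β(Kᵢ−1)) = 0.
Check two-phase: ΣzᵢKᵢ = 1.2167 > 1 and Σzᵢ/Kᵢ = 1.9996 > 1, so g(0) = 0.2167 > 0 and g(1) = -0.9996 < 0.
Binary case is linear: z₁(K₁−1)(1+β(K₂−1)) + z₂(K₂−1)(1+β(K₁−1)) = 0
⇒ β = [z₁(K₁−1)+z₂(K₂−1)] / [−(K₁−1)(K₂−1)] = 0.21672/1.13268 = 0.1913
Compositions from xᵢ = zᵢ/(1+β(Kᵢ−1)), yᵢ = Kᵢxᵢ:
  1: x = 0.2790, y = 0.7563
  2: x = 0.7210, y = 0.2437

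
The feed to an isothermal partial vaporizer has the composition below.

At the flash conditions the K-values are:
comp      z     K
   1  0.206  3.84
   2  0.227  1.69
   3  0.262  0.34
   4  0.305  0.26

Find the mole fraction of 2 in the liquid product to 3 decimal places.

x_2 = 0.194

Material balance + equilibrium reduce to Σ zᵢ(Kᵢ−1)/(1+β(Kᵢ−1)) = 0.
Check two-phase: ΣzᵢKᵢ = 1.343 > 1 and Σzᵢ/Kᵢ = 2.132 > 1, so g(0) = 0.343 > 0 and g(1) = -1.132 < 0.
Newton iteration, β⁰ = 0.5:
  β = 0.500: g = -0.2581, g' = -1.018 → β = 0.247
  β = 0.247: g = -0.0046, g' = -1.066 → β = 0.242
Converged at β = 0.242.
Compositions from xᵢ = zᵢ/(1+β(Kᵢ−1)), yᵢ = Kᵢxᵢ:
  1: x = 0.122, y = 0.469
  2: x = 0.194, y = 0.329
  3: x = 0.312, y = 0.106
  4: x = 0.372, y = 0.097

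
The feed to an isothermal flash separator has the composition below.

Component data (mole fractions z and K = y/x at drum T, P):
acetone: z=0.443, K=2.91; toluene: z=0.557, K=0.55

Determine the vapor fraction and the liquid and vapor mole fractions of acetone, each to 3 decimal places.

Rachford–Rice: g(ψ) = Σ zᵢ(Kᵢ−1)/(1+ψ(Kᵢ−1)) = 0.
Feasibility: ΣzᵢKᵢ = 1.595, Σzᵢ/Kᵢ = 1.165 — both > 1, two phases present.
Newton–Raphson from ψ = 0.51:
  ψ = 0.510: g = 0.1033, g' = -0.605 → ψ = 0.681
  ψ = 0.681: g = 0.0065, g' = -0.540 → ψ = 0.693
Converged at ψ = 0.693.
Compositions from xᵢ = zᵢ/(1+ψ(Kᵢ−1)), yᵢ = Kᵢxᵢ:
  acetone: x = 0.191, y = 0.555
  toluene: x = 0.809, y = 0.445

ψ = 0.693, x_acetone = 0.191, y_acetone = 0.555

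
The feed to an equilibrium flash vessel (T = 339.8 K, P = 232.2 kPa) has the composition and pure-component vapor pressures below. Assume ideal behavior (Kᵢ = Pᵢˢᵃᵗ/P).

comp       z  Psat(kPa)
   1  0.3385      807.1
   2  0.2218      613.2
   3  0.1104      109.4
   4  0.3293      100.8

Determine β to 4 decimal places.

β = 0.7960

Raoult's law: Kᵢ = Pᵢˢᵃᵗ/P = Pᵢˢᵃᵗ/232.2.
  K_1 = 807.1/232.2 = 3.475883, K_2 = 613.2/232.2 = 2.640827, K_3 = 109.4/232.2 = 0.471146, K_4 = 100.8/232.2 = 0.434109
Iterate (Newton) starting at β = 0.5:
  β = 0.5000: g = 0.23515, g' = -0.8567 → β = 0.7745
  β = 0.7745: g = 0.01688, g' = -0.7824 → β = 0.7961
  β = 0.7961: g = -0.00006, g' = -0.7887 → β = 0.7960
Converged at β = 0.7960.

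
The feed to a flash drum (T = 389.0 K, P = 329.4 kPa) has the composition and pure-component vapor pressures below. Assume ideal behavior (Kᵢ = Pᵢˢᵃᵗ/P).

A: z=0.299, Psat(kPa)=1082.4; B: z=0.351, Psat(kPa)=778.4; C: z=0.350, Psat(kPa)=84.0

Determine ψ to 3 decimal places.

ψ = 0.670

Raoult's law: Kᵢ = Pᵢˢᵃᵗ/P = Pᵢˢᵃᵗ/329.4.
  K_A = 1082.4/329.4 = 3.28597, K_B = 778.4/329.4 = 2.36308, K_C = 84.0/329.4 = 0.25501
Newton–Raphson from ψ = 0.34:
  ψ = 0.340: g = 0.3623, g' = -1.148 → ψ = 0.656
  ψ = 0.656: g = 0.0164, g' = -1.175 → ψ = 0.670
Converged at ψ = 0.670.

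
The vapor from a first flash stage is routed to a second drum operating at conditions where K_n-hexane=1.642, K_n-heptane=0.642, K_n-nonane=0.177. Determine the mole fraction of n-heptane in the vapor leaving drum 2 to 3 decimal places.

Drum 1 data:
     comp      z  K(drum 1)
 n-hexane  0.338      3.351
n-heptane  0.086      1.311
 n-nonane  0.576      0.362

y_n-heptane (drum 2) = 0.074

Drum 1:
Material balance + equilibrium reduce to Σ zᵢ(Kᵢ−1)/(1+ψ₁(Kᵢ−1)) = 0.
g(0) = ΣzᵢKᵢ − 1 = 0.454 and g(1) = 1 − Σzᵢ/Kᵢ = -0.758, so a root lies in (0, 1).
Iterate (Newton) starting at ψ₁ = 0.65:
  ψ₁ = 0.650: g = -0.2913, g' = -0.982 → ψ₁ = 0.353
  ψ₁ = 0.353: g = -0.0164, g' = -0.955 → ψ₁ = 0.336
Converged at ψ₁ = 0.336.
Drum-1 compositions:
  n-hexane: x = 0.189, y = 0.632
  n-heptane: x = 0.078, y = 0.102
  n-nonane: x = 0.733, y = 0.265
Drum-2 feed = drum-1 vapor: z₂ = (0.6324, 0.1021, 0.2655).
Drum 2:
Rachford–Rice: g(ψ₂) = Σ zᵢ(Kᵢ−1)/(1+ψ₂(Kᵢ−1)) = 0.
Check two-phase: ΣzᵢKᵢ = 1.151 > 1 and Σzᵢ/Kᵢ = 2.044 > 1, so g(0) = 0.151 > 0 and g(1) = -1.044 < 0.
Iterate (Newton) starting at ψ₂ = 0.5:
  ψ₂ = 0.500: g = -0.1084, g' = -0.688 → ψ₂ = 0.342
  ψ₂ = 0.342: g = -0.0130, g' = -0.541 → ψ₂ = 0.318
Converged at ψ₂ = 0.318.
  n-hexane: x = 0.525, y = 0.862
  n-heptane: x = 0.115, y = 0.074
  n-nonane: x = 0.360, y = 0.064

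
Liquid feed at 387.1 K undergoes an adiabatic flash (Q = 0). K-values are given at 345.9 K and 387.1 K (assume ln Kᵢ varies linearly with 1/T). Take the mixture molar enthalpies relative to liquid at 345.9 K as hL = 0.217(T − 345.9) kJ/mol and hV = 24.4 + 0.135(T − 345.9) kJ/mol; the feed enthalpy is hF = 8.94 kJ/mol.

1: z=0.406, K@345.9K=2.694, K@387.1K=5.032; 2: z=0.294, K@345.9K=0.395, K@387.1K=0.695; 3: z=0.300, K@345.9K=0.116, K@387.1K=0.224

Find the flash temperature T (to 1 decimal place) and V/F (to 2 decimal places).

T = 355.4 K, V/F = 0.29

Adiabatic flash: solve Rachford–Rice at each trial T, then check hF = ψ·hV(T) + (1−ψ)·hL(T).
  T = 345.9 K: K = (2.694, 0.395, 0.116), RR gives ψ = 0.191, H_out = 4.649 kJ/mol
  T = 387.1 K: K = (5.032, 0.695, 0.224), RR gives ψ = 0.546, H_out = 20.415 kJ/mol
  T = 366.5 K: K = (3.747, 0.532, 0.164), RR gives ψ = 0.389, H_out = 13.297 kJ/mol
  T = 356.2 K: K = (3.192, 0.461, 0.139), RR gives ψ = 0.299, H_out = 9.289 kJ/mol
  T = 351.0 K: K = (2.934, 0.427, 0.127), RR gives ψ = 0.248, H_out = 7.051 kJ/mol
  T = 353.6 K: K = (3.061, 0.443, 0.133), RR gives ψ = 0.274, H_out = 8.192 kJ/mol
  T = 354.9 K: K = (3.126, 0.452, 0.136), RR gives ψ = 0.287, H_out = 8.746 kJ/mol
Linear interpolation between T = 354.9 (H_out = 8.746) and T = 356.2 (H_out = 9.289) on hF = 8.94 gives T ≈ 355.4 K, at which ψ = 0.29.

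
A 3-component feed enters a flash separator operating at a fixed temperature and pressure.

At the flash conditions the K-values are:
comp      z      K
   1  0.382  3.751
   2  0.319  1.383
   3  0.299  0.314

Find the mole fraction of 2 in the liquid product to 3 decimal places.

Newton iteration, β⁰ = 0.49:
  β = 0.490: g = 0.2415, g' = -0.877 → β = 0.765
  β = 0.765: g = 0.0010, g' = -0.952 → β = 0.766
Converged at β = 0.766.
Compositions from xᵢ = zᵢ/(1+β(Kᵢ−1)), yᵢ = Kᵢxᵢ:
  1: x = 0.123, y = 0.461
  2: x = 0.247, y = 0.341
  3: x = 0.631, y = 0.198

x_2 = 0.247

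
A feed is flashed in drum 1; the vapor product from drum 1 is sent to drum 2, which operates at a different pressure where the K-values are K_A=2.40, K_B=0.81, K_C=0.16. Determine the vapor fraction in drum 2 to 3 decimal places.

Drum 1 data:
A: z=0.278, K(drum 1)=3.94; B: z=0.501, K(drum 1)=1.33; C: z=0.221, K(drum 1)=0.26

Drum 1:
Newton–Raphson from ψ₁ = 0.5:
  ψ₁ = 0.500: g = 0.2132, g' = -0.739 → ψ₁ = 0.789
  ψ₁ = 0.789: g = -0.0152, g' = -0.950 → ψ₁ = 0.773
  ψ₁ = 0.773: g = -0.0003, g' = -0.919 → ψ₁ = 0.772
Converged at ψ₁ = 0.772.
Drum-1 compositions:
  A: x = 0.085, y = 0.335
  B: x = 0.399, y = 0.531
  C: x = 0.516, y = 0.134
Drum-2 feed = drum-1 vapor: z₂ = (0.3349, 0.5310, 0.1341).
Drum 2:
Newton–Raphson from ψ₂ = 0.43:
  ψ₂ = 0.430: g = 0.0065, g' = -0.510 → ψ₂ = 0.443
Converged at ψ₂ = 0.443.
  A: x = 0.207, y = 0.496
  B: x = 0.580, y = 0.470
  C: x = 0.213, y = 0.034

V/F (drum 2) = 0.443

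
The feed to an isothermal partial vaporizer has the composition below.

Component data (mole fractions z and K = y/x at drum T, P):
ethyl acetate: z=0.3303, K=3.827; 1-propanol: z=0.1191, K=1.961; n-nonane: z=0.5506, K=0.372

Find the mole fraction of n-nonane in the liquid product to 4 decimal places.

Material balance + equilibrium reduce to Σ zᵢ(Kᵢ−1)/(1+V/F(Kᵢ−1)) = 0.
Check two-phase: ΣzᵢKᵢ = 1.7024 > 1 and Σzᵢ/Kᵢ = 1.6271 > 1, so g(0) = 0.7024 > 0 and g(1) = -0.6271 < 0.
Iterate (Newton) starting at V/F = 0.66:
  V/F = 0.6600: g = -0.19469, g' = -0.9960 → V/F = 0.4645
  V/F = 0.4645: g = -0.00540, g' = -0.9788 → V/F = 0.4590
Converged at V/F = 0.4590.
Compositions from xᵢ = zᵢ/(1+V/F(Kᵢ−1)), yᵢ = Kᵢxᵢ:
  ethyl acetate: x = 0.1438, y = 0.5502
  1-propanol: x = 0.0826, y = 0.1621
  n-nonane: x = 0.7736, y = 0.2878

x_n-nonane = 0.7736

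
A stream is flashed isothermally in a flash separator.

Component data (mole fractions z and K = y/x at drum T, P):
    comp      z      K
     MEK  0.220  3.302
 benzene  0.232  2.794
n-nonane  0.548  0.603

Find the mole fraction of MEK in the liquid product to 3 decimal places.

Material balance + equilibrium reduce to Σ zᵢ(Kᵢ−1)/(1+V/F(Kᵢ−1)) = 0.
Check two-phase: ΣzᵢKᵢ = 1.705 > 1 and Σzᵢ/Kᵢ = 1.058 > 1, so g(0) = 0.705 > 0 and g(1) = -0.058 < 0.
Iterate (Newton) starting at V/F = 0.56:
  V/F = 0.560: g = 0.1491, g' = -0.551 → V/F = 0.831
  V/F = 0.831: g = 0.0165, g' = -0.450 → V/F = 0.867
Converged at V/F = 0.867.
Compositions from xᵢ = zᵢ/(1+V/F(Kᵢ−1)), yᵢ = Kᵢxᵢ:
  MEK: x = 0.073, y = 0.242
  benzene: x = 0.091, y = 0.254
  n-nonane: x = 0.836, y = 0.504

x_MEK = 0.073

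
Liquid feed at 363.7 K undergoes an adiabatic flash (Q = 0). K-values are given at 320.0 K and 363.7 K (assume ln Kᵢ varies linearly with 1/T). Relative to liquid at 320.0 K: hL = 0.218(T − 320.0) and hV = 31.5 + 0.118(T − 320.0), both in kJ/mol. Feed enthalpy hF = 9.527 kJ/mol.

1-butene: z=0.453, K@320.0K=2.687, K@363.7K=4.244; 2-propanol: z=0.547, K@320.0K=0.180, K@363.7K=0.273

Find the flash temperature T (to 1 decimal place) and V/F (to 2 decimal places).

T = 325.7 K, V/F = 0.27

Adiabatic flash: solve Rachford–Rice at each trial T, then check hF = ψ·hV(T) + (1−ψ)·hL(T).
  T = 320.0 K: K = (2.687, 0.180), RR gives ψ = 0.228, H_out = 7.188 kJ/mol
  T = 363.7 K: K = (4.244, 0.273), RR gives ψ = 0.454, H_out = 21.857 kJ/mol
  T = 341.9 K: K = (3.428, 0.225), RR gives ψ = 0.359, H_out = 15.299 kJ/mol
  T = 330.9 K: K = (3.046, 0.202), RR gives ψ = 0.300, H_out = 11.503 kJ/mol
  T = 325.4 K: K = (2.862, 0.191), RR gives ψ = 0.266, H_out = 9.411 kJ/mol
  T = 328.1 K: K = (2.952, 0.196), RR gives ψ = 0.283, H_out = 10.457 kJ/mol
  T = 326.8 K: K = (2.908, 0.193), RR gives ψ = 0.275, H_out = 9.959 kJ/mol
Linear interpolation between T = 325.4 (H_out = 9.411) and T = 326.8 (H_out = 9.959) on hF = 9.527 gives T ≈ 325.7 K, at which ψ = 0.27.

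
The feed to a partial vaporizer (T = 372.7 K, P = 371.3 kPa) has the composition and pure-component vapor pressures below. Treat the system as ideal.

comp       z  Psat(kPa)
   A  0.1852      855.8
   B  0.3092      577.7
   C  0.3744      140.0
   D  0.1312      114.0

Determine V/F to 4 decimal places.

Raoult's law: Kᵢ = Pᵢˢᵃᵗ/P = Pᵢˢᵃᵗ/371.3.
  K_A = 855.8/371.3 = 2.304875, K_B = 577.7/371.3 = 1.555885, K_C = 140.0/371.3 = 0.377054, K_D = 114.0/371.3 = 0.307029
Newton–Raphson from V/F = 0.46:
  V/F = 0.4600: g = -0.17247, g' = -0.6049 → V/F = 0.1749
  V/F = 0.1749: g = -0.01179, g' = -0.5530 → V/F = 0.1536
Converged at V/F = 0.1536.

V/F = 0.1536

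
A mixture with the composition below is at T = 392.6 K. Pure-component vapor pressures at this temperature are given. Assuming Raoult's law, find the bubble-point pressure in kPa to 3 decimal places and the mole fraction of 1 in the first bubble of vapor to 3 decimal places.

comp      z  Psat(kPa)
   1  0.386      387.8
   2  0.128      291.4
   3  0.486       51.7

Pbub = 212.116 kPa, y_1 = 0.706

At the bubble point ψ → 0, so ΣzᵢKᵢ = 1 with Kᵢ = Pᵢˢᵃᵗ/P ⇒ P = ΣzᵢPᵢˢᵃᵗ.
P = 0.386·387.8 + 0.128·291.4 + 0.486·51.7 = 212.116 kPa
yᵢ = zᵢPᵢˢᵃᵗ/P ⇒ y_1 = 0.386·387.8/212.116 = 0.706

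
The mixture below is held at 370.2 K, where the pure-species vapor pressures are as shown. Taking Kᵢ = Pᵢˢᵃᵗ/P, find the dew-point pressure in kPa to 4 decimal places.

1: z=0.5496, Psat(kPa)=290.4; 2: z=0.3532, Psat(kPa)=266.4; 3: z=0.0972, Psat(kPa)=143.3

Pdew = 256.6284 kPa

At the dew point ψ → 1, so Σzᵢ/Kᵢ = 1 with Kᵢ = Pᵢˢᵃᵗ/P ⇒ 1/P = Σzᵢ/Pᵢˢᵃᵗ.
1/P = 0.5496/290.4 + 0.3532/266.4 + 0.0972/143.3 = 0.0038967 ⇒ P = 256.6284 kPa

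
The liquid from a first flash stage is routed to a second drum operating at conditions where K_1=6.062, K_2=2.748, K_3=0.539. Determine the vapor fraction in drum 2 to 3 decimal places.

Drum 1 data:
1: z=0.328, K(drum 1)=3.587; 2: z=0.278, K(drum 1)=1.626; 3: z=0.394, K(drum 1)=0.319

V/F (drum 2) = 0.456

Drum 1:
Let ψ₁ = V/F and solve Σ zᵢ(Kᵢ−1)/(1+ψ₁(Kᵢ−1)) = 0.
g(0) = ΣzᵢKᵢ − 1 = 0.754 and g(1) = 1 − Σzᵢ/Kᵢ = -0.498, so a root lies in (0, 1).
Newton iteration, ψ₁⁰ = 0.5:
  ψ₁ = 0.500: g = 0.0957, g' = -0.901 → ψ₁ = 0.606
Converged at ψ₁ = 0.606.
Drum-1 compositions:
  1: x = 0.128, y = 0.458
  2: x = 0.202, y = 0.328
  3: x = 0.671, y = 0.214
Drum-2 feed = drum-1 liquid: z₂ = (0.1278, 0.2016, 0.6707).
Drum 2:
Iterate (Newton) starting at ψ₂ = 0.36:
  ψ₂ = 0.360: g = 0.0747, g' = -0.848 → ψ₂ = 0.448
  ψ₂ = 0.448: g = 0.0058, g' = -0.727 → ψ₂ = 0.456
Converged at ψ₂ = 0.456.
  1: x = 0.039, y = 0.234
  2: x = 0.112, y = 0.308
  3: x = 0.849, y = 0.458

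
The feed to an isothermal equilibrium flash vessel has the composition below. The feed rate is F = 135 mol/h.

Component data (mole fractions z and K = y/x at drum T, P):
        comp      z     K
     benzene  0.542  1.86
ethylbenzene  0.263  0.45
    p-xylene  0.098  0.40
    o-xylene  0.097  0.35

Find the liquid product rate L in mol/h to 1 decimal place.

Let ψ = V/F and solve Σ zᵢ(Kᵢ−1)/(1+ψ(Kᵢ−1)) = 0.
g(0) = ΣzᵢKᵢ − 1 = 0.200 and g(1) = 1 − Σzᵢ/Kᵢ = -0.398, so a root lies in (0, 1).
Iterate (Newton) starting at ψ = 0.5:
  ψ = 0.500: g = -0.0510, g' = -0.509 → ψ = 0.400
  ψ = 0.400: g = -0.0012, g' = -0.489 → ψ = 0.398
Converged at ψ = 0.398.
Then V = ψ·F = 0.3975·135 = 53.7 mol/h and L = F − V = 81.3 mol/h.

L = 81.3 mol/h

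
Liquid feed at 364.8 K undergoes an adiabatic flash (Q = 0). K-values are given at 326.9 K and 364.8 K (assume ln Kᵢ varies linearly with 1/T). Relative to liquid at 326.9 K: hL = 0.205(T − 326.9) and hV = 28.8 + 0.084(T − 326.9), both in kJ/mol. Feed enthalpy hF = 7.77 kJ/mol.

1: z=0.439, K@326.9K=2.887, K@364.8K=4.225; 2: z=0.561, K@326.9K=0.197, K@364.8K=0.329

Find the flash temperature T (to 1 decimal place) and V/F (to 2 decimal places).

T = 328.5 K, V/F = 0.26

Adiabatic flash: solve Rachford–Rice at each trial T, then check hF = ψ·hV(T) + (1−ψ)·hL(T).
  T = 326.9 K: K = (2.887, 0.197), RR gives ψ = 0.249, H_out = 7.183 kJ/mol
  T = 364.8 K: K = (4.225, 0.329), RR gives ψ = 0.480, H_out = 19.399 kJ/mol
  T = 345.9 K: K = (3.531, 0.258), RR gives ψ = 0.370, H_out = 13.708 kJ/mol
  T = 336.4 K: K = (3.202, 0.226), RR gives ψ = 0.313, H_out = 10.595 kJ/mol
  T = 331.6 K: K = (3.041, 0.211), RR gives ψ = 0.282, H_out = 8.917 kJ/mol
  T = 329.2 K: K = (2.962, 0.204), RR gives ψ = 0.265, H_out = 8.044 kJ/mol
Linear interpolation between T = 326.9 (H_out = 7.183) and T = 329.2 (H_out = 8.044) on hF = 7.77 gives T ≈ 328.5 K, at which ψ = 0.26.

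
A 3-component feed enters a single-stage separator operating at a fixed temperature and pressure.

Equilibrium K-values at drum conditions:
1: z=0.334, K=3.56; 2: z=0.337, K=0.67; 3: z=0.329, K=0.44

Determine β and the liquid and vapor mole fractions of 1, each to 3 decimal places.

β = 0.479, x_1 = 0.150, y_1 = 0.534

Let β = V/F and solve Σ zᵢ(Kᵢ−1)/(1+β(Kᵢ−1)) = 0.
Check two-phase: ΣzᵢKᵢ = 1.560 > 1 and Σzᵢ/Kᵢ = 1.345 > 1, so g(0) = 0.560 > 0 and g(1) = -0.345 < 0.
Iterate (Newton) starting at β = 0.66:
  β = 0.660: g = -0.1165, g' = -0.622 → β = 0.473
  β = 0.473: g = 0.0045, g' = -0.690 → β = 0.479
Converged at β = 0.479.
Compositions from xᵢ = zᵢ/(1+β(Kᵢ−1)), yᵢ = Kᵢxᵢ:
  1: x = 0.150, y = 0.534
  2: x = 0.400, y = 0.268
  3: x = 0.450, y = 0.198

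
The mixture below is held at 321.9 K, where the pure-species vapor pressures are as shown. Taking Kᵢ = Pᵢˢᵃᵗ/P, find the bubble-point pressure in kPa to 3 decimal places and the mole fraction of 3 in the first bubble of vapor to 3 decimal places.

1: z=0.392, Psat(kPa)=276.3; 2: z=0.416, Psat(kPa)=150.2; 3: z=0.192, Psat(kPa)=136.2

Pbub = 196.943 kPa, y_3 = 0.133

At the bubble point ψ → 0, so ΣzᵢKᵢ = 1 with Kᵢ = Pᵢˢᵃᵗ/P ⇒ P = ΣzᵢPᵢˢᵃᵗ.
P = 0.392·276.3 + 0.416·150.2 + 0.192·136.2 = 196.943 kPa
yᵢ = zᵢPᵢˢᵃᵗ/P ⇒ y_3 = 0.192·136.2/196.943 = 0.133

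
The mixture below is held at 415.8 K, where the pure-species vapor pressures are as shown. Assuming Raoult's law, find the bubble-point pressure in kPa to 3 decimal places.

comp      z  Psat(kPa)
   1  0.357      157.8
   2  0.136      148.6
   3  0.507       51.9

At the bubble point ψ → 0, so ΣzᵢKᵢ = 1 with Kᵢ = Pᵢˢᵃᵗ/P ⇒ P = ΣzᵢPᵢˢᵃᵗ.
P = 0.357·157.8 + 0.136·148.6 + 0.507·51.9 = 102.858 kPa

Pbub = 102.858 kPa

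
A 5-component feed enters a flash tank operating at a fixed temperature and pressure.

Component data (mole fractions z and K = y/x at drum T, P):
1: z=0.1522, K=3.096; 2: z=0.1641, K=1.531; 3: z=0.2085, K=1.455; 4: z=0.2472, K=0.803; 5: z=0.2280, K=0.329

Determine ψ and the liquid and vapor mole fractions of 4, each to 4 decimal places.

ψ = 0.5381, x_4 = 0.2765, y_4 = 0.2220

Iterate (Newton) starting at ψ = 0.56:
  ψ = 0.5600: g = -0.01029, g' = -0.4720 → ψ = 0.5382
  ψ = 0.5382: g = -0.00006, g' = -0.4670 → ψ = 0.5381
Converged at ψ = 0.5381.
Compositions from xᵢ = zᵢ/(1+ψ(Kᵢ−1)), yᵢ = Kᵢxᵢ:
  1: x = 0.0715, y = 0.2215
  2: x = 0.1276, y = 0.1954
  3: x = 0.1675, y = 0.2437
  4: x = 0.2765, y = 0.2220
  5: x = 0.3568, y = 0.1174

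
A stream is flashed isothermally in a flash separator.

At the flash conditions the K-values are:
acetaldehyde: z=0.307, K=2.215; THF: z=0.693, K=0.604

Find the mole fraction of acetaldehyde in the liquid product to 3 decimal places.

Binary case is linear: z₁(K₁−1)(1+V/F(K₂−1)) + z₂(K₂−1)(1+V/F(K₁−1)) = 0
⇒ V/F = [z₁(K₁−1)+z₂(K₂−1)] / [−(K₁−1)(K₂−1)] = 0.0986/0.4811 = 0.205
Compositions from xᵢ = zᵢ/(1+V/F(Kᵢ−1)), yᵢ = Kᵢxᵢ:
  acetaldehyde: x = 0.246, y = 0.544
  THF: x = 0.754, y = 0.456

x_acetaldehyde = 0.246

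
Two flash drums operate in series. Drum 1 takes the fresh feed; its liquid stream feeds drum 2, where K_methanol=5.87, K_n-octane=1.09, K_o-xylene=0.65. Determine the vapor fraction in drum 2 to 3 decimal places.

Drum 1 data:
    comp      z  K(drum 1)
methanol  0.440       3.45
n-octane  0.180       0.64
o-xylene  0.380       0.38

Drum 1:
Rachford–Rice: g(ψ₁) = Σ zᵢ(Kᵢ−1)/(1+ψ₁(Kᵢ−1)) = 0.
Feasibility: ΣzᵢKᵢ = 1.778, Σzᵢ/Kᵢ = 1.409 — both > 1, two phases present.
Newton–Raphson from ψ₁ = 0.5:
  ψ₁ = 0.500: g = 0.0640, g' = -0.875 → ψ₁ = 0.573
  ψ₁ = 0.573: g = 0.0012, g' = -0.845 → ψ₁ = 0.575
Converged at ψ₁ = 0.575.
Drum-1 compositions:
  methanol: x = 0.183, y = 0.630
  n-octane: x = 0.227, y = 0.145
  o-xylene: x = 0.590, y = 0.224
Drum-2 feed = drum-1 liquid: z₂ = (0.1827, 0.2269, 0.5903).
Drum 2:
Material balance + equilibrium reduce to Σ zᵢ(Kᵢ−1)/(1+ψ₂(Kᵢ−1)) = 0.
Feasibility: ΣzᵢKᵢ = 1.704, Σzᵢ/Kᵢ = 1.148 — both > 1, two phases present.
Newton iteration, ψ₂⁰ = 0.5:
  ψ₂ = 0.500: g = 0.0282, g' = -0.475 → ψ₂ = 0.559
  ψ₂ = 0.559: g = 0.0015, g' = -0.426 → ψ₂ = 0.563
Converged at ψ₂ = 0.563.
  methanol: x = 0.049, y = 0.287
  n-octane: x = 0.216, y = 0.235
  o-xylene: x = 0.735, y = 0.478

V/F (drum 2) = 0.563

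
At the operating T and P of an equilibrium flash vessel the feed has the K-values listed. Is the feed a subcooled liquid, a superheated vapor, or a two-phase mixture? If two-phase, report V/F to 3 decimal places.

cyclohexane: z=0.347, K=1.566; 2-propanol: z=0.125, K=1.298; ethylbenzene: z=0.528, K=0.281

subcooled liquid

ΣzᵢKᵢ = 0.854; Σzᵢ/Kᵢ = 2.197.
Since ΣzᵢKᵢ < 1 the mixture is below its bubble point — single liquid phase.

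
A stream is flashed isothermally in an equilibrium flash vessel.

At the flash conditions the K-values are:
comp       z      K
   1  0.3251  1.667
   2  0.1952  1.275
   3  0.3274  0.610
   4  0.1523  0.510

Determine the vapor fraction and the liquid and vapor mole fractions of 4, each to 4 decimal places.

Material balance + equilibrium reduce to Σ zᵢ(Kᵢ−1)/(1+ψ(Kᵢ−1)) = 0.
Feasibility: ΣzᵢKᵢ = 1.0682, Σzᵢ/Kᵢ = 1.1835 — both > 1, two phases present.
Newton–Raphson from ψ = 0.5:
  ψ = 0.5000: g = -0.04766, g' = -0.2337 → ψ = 0.2961
  ψ = 0.2961: g = -0.00093, g' = -0.2272 → ψ = 0.2920
Converged at ψ = 0.2920.
Compositions from xᵢ = zᵢ/(1+ψ(Kᵢ−1)), yᵢ = Kᵢxᵢ:
  1: x = 0.2721, y = 0.4536
  2: x = 0.1807, y = 0.2304
  3: x = 0.3695, y = 0.2254
  4: x = 0.1777, y = 0.0906

ψ = 0.2920, x_4 = 0.1777, y_4 = 0.0906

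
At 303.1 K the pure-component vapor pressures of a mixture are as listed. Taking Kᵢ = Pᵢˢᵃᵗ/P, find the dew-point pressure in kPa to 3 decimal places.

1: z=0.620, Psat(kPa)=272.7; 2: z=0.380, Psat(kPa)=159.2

Pdew = 214.569 kPa

At the dew point ψ → 1, so Σzᵢ/Kᵢ = 1 with Kᵢ = Pᵢˢᵃᵗ/P ⇒ 1/P = Σzᵢ/Pᵢˢᵃᵗ.
1/P = 0.620/272.7 + 0.380/159.2 = 0.004660 ⇒ P = 214.569 kPa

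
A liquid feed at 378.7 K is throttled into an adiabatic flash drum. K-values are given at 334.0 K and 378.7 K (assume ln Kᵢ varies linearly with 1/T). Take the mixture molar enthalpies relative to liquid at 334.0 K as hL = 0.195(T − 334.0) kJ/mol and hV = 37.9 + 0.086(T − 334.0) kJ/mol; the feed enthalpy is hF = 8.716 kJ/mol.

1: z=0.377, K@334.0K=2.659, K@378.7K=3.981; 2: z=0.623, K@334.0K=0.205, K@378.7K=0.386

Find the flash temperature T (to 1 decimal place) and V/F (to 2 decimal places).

T = 344.8 K, V/F = 0.18

Adiabatic flash: solve Rachford–Rice at each trial T, then check hF = ψ·hV(T) + (1−ψ)·hL(T).
  T = 334.0 K: K = (2.659, 0.205), RR gives ψ = 0.099, H_out = 3.740 kJ/mol
  T = 378.7 K: K = (3.981, 0.386), RR gives ψ = 0.405, H_out = 22.093 kJ/mol
  T = 356.4 K: K = (3.296, 0.287), RR gives ψ = 0.258, H_out = 13.501 kJ/mol
  T = 345.2 K: K = (2.971, 0.244), RR gives ψ = 0.183, H_out = 8.880 kJ/mol
  T = 339.6 K: K = (2.813, 0.224), RR gives ψ = 0.142, H_out = 6.395 kJ/mol
  T = 342.4 K: K = (2.892, 0.234), RR gives ψ = 0.163, H_out = 7.656 kJ/mol
  T = 343.8 K: K = (2.931, 0.239), RR gives ψ = 0.173, H_out = 8.272 kJ/mol
Linear interpolation between T = 343.8 (H_out = 8.272) and T = 345.2 (H_out = 8.880) on hF = 8.716 gives T ≈ 344.8 K, at which ψ = 0.18.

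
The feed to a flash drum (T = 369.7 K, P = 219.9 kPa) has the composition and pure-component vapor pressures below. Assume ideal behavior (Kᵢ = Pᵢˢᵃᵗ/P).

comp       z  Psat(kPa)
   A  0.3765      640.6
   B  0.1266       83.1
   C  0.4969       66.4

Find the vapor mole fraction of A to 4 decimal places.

Raoult's law: Kᵢ = Pᵢˢᵃᵗ/P = Pᵢˢᵃᵗ/219.9.
  K_A = 640.6/219.9 = 2.913142, K_B = 83.1/219.9 = 0.377899, K_C = 66.4/219.9 = 0.301955
Rachford–Rice: g(ψ) = Σ zᵢ(Kᵢ−1)/(1+ψ(Kᵢ−1)) = 0.
g(0) = ΣzᵢKᵢ − 1 = 0.2947 and g(1) = 1 − Σzᵢ/Kᵢ = -1.1099, so a root lies in (0, 1).
Newton iteration, ψ⁰ = 0.58:
  ψ = 0.5800: g = -0.36461, g' = -1.1132 → ψ = 0.2525
  ψ = 0.2525: g = -0.02879, g' = -1.0523 → ψ = 0.2251
  ψ = 0.2251: g = 0.00037, g' = -1.0803 → ψ = 0.2254
Converged at ψ = 0.2254.
Compositions from xᵢ = zᵢ/(1+ψ(Kᵢ−1)), yᵢ = Kᵢxᵢ:
  A: x = 0.2630, y = 0.7663
  B: x = 0.1473, y = 0.0556
  C: x = 0.5897, y = 0.1781

y_A = 0.7663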